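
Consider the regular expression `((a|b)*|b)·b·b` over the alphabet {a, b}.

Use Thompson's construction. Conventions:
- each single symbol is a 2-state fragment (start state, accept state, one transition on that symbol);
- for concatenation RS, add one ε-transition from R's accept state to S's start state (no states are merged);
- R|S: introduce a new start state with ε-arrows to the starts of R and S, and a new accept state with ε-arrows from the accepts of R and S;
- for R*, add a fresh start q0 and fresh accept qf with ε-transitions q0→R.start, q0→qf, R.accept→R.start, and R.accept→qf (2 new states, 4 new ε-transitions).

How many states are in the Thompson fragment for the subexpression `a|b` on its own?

Fragment for `a|b`:
Each of the 2 symbol leaves contributes a 2-state fragment.
  a|b = 6 states

6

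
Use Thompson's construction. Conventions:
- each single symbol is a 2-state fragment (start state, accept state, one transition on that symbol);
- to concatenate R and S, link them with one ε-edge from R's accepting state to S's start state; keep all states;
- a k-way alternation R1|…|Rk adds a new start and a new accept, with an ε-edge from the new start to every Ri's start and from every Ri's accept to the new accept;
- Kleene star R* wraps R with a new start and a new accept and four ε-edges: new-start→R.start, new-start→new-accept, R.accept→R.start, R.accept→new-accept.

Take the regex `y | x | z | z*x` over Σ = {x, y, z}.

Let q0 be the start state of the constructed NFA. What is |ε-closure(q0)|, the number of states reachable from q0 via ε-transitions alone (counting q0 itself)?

8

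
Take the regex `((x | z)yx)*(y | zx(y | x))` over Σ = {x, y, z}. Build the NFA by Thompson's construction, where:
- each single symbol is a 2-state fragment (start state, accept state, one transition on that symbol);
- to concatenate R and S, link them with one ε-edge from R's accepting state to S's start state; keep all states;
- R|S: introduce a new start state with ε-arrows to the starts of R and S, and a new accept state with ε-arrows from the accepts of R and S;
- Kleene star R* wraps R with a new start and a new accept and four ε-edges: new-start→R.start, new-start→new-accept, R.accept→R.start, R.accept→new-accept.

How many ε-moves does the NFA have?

21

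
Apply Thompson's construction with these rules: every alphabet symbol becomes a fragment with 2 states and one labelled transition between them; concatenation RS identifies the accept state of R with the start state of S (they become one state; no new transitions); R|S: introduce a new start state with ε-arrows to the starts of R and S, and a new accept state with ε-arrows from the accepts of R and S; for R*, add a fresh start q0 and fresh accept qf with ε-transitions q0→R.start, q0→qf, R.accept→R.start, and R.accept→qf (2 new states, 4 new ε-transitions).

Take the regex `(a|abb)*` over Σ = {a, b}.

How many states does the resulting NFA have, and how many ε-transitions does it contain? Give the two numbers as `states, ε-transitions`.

10, 8

Building bottom-up:
Each of the 4 symbol leaves contributes 2 states and 0 ε-transitions.
  abb : 4 states, 0 ε-transitions
  a|abb : 8 states, 4 ε-transitions
  (a|abb)* : 10 states, 8 ε-transitions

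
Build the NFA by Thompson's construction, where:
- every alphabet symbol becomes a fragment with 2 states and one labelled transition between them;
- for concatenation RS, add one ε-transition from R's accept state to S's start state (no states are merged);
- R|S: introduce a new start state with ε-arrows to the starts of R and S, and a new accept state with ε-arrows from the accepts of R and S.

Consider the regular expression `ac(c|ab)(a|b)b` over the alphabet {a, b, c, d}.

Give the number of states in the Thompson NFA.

Per subexpression:
Each of the 8 symbol leaves contributes a 2-state fragment.
  ab — 4 states
  c|ab — 8 states
  a|b — 6 states
  ac(c|ab)(a|b)b — 20 states

20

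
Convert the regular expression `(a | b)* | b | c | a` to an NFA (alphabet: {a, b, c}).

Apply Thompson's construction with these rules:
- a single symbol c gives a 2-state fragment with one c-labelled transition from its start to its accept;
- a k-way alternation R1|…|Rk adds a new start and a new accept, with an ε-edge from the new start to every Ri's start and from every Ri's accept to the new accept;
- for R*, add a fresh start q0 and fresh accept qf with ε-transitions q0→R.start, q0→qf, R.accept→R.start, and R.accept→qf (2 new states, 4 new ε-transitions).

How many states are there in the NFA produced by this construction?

Per subexpression:
Each of the 5 symbol leaves contributes a 2-state fragment.
  a | b — 6 states
  (a | b)* — 8 states
  (a | b)* | b | c | a — 16 states

16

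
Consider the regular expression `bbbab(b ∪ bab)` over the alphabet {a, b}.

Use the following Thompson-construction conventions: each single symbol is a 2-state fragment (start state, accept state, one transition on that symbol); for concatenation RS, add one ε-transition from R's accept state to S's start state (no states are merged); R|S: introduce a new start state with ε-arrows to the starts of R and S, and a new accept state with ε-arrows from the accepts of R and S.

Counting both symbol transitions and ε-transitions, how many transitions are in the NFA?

20

Bottom-up over the parse tree:
Each of the 9 symbol leaves contributes 1 transition (1 symbol, 0 ε).
  bab : 5 transitions (3 symbol, 2 ε)
  b ∪ bab : 10 transitions (4 symbol, 6 ε)
  bbbab(b ∪ bab) : 20 transitions (9 symbol, 11 ε)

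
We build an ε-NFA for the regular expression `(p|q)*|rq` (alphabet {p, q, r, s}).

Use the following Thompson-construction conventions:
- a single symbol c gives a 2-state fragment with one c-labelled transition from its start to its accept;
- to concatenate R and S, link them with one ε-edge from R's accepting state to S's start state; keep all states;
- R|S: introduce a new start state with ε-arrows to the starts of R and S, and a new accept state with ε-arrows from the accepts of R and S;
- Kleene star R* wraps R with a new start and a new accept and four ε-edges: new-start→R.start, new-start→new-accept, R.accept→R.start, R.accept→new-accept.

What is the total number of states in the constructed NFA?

Building bottom-up:
Each of the 4 symbol leaves contributes a 2-state fragment.
  p|q = 6 states
  (p|q)* = 8 states
  rq = 4 states
  (p|q)*|rq = 14 states

14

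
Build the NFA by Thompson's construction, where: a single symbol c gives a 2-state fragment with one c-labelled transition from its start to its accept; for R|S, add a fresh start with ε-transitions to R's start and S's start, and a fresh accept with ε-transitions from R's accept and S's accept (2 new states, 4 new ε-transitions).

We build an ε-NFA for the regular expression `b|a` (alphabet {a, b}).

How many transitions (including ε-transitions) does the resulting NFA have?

Bottom-up over the parse tree:
Each of the 2 symbol leaves contributes 1 transition (1 symbol, 0 ε).
  b|a : 6 transitions (2 symbol, 4 ε)

6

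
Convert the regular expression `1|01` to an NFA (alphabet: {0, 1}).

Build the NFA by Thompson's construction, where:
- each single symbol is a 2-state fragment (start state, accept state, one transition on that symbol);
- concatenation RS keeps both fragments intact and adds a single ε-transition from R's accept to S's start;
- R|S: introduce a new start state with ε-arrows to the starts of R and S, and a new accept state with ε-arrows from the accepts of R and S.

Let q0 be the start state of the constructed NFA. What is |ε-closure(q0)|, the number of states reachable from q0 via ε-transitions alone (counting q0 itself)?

3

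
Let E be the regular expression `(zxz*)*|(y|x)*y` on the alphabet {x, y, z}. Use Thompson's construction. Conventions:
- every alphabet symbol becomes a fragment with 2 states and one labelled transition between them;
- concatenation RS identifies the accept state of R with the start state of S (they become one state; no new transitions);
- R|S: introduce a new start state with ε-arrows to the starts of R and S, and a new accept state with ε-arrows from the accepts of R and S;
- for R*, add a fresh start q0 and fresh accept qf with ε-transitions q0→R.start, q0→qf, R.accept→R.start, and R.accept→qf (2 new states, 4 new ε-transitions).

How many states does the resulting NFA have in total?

19

Recursing over subexpressions:
Each of the 6 symbol leaves contributes a 2-state fragment.
  z* : 4 states
  zxz* : 6 states
  (zxz*)* : 8 states
  y|x : 6 states
  (y|x)* : 8 states
  (y|x)*y : 9 states
  (zxz*)*|(y|x)*y : 19 states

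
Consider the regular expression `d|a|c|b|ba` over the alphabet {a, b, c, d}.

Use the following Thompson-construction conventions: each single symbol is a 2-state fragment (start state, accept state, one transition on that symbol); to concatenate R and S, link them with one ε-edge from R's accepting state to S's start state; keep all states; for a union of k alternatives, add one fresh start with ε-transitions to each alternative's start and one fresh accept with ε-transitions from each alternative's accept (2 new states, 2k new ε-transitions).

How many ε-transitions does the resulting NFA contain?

By structural recursion:
Each of the 6 symbol leaves contributes 0 ε-transitions.
  ba → 1 ε-transition
  d|a|c|b|ba → 11 ε-transitions

11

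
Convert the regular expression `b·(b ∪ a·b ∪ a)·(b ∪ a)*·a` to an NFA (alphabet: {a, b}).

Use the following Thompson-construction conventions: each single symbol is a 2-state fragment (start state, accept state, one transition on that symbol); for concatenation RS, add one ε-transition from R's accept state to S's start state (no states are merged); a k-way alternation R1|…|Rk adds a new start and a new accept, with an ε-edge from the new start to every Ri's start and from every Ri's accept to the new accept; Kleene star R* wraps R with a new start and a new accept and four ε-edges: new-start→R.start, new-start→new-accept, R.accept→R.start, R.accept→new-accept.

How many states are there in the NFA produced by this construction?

22

By structural recursion:
Each of the 8 symbol leaves contributes a 2-state fragment.
  a·b → 4 states
  b ∪ a·b ∪ a → 10 states
  b ∪ a → 6 states
  (b ∪ a)* → 8 states
  b·(b ∪ a·b ∪ a)·(b ∪ a)*·a → 22 states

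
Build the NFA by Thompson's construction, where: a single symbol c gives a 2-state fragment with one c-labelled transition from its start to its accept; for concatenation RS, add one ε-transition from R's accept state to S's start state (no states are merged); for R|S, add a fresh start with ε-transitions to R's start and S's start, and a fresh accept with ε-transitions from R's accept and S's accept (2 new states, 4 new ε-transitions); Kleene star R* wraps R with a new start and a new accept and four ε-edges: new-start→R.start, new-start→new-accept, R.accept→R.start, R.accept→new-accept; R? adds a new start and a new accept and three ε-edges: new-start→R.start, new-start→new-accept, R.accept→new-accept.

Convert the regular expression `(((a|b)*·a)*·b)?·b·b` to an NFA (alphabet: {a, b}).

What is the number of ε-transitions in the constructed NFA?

Recursing over subexpressions:
Each of the 6 symbol leaves contributes 0 ε-transitions.
  a|b : 4 ε-transitions
  (a|b)* : 8 ε-transitions
  (a|b)*·a : 9 ε-transitions
  ((a|b)*·a)* : 13 ε-transitions
  ((a|b)*·a)*·b : 14 ε-transitions
  (((a|b)*·a)*·b)? : 17 ε-transitions
  (((a|b)*·a)*·b)?·b·b : 19 ε-transitions

19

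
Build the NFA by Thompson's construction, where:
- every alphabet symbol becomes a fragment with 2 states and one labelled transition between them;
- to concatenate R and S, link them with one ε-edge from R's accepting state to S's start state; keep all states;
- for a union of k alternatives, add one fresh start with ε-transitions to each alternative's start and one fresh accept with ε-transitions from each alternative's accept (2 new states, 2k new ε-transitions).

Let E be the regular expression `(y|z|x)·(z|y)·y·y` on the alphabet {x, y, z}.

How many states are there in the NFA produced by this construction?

Bottom-up over the parse tree:
Each of the 7 symbol leaves contributes a 2-state fragment.
  y|z|x → 8 states
  z|y → 6 states
  (y|z|x)·(z|y)·y·y → 18 states

18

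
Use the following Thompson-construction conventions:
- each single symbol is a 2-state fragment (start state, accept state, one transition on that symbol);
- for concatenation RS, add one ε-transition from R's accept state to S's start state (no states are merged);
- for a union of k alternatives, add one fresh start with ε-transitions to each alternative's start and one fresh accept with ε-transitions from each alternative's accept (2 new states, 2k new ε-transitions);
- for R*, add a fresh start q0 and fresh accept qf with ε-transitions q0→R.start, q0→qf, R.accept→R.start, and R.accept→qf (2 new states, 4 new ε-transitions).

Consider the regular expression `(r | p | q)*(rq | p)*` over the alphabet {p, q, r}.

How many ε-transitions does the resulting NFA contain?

20

Recursing over subexpressions:
Each of the 6 symbol leaves contributes 0 ε-transitions.
  r | p | q : 6 ε-transitions
  (r | p | q)* : 10 ε-transitions
  rq : 1 ε-transition
  rq | p : 5 ε-transitions
  (rq | p)* : 9 ε-transitions
  (r | p | q)*(rq | p)* : 20 ε-transitions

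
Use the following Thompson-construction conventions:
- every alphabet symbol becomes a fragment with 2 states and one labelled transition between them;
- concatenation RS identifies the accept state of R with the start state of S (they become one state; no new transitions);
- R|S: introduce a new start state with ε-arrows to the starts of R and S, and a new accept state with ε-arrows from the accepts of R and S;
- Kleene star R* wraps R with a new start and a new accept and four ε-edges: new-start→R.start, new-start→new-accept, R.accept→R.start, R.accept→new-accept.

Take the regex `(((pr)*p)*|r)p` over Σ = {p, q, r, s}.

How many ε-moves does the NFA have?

Recursing over subexpressions:
Each of the 5 symbol leaves contributes 0 ε-transitions.
  pr = 0 ε-transitions
  (pr)* = 4 ε-transitions
  (pr)*p = 4 ε-transitions
  ((pr)*p)* = 8 ε-transitions
  ((pr)*p)*|r = 12 ε-transitions
  (((pr)*p)*|r)p = 12 ε-transitions

12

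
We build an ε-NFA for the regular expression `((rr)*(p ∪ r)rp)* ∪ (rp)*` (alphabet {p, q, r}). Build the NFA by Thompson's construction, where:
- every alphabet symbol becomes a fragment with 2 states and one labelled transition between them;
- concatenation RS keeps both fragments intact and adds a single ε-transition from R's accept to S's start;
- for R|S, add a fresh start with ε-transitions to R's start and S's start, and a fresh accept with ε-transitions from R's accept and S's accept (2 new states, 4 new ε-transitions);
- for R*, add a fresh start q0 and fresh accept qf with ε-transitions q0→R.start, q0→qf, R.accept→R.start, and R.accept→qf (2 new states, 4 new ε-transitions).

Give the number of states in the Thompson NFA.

By structural recursion:
Each of the 8 symbol leaves contributes a 2-state fragment.
  rr — 4 states
  (rr)* — 6 states
  p ∪ r — 6 states
  (rr)*(p ∪ r)rp — 16 states
  ((rr)*(p ∪ r)rp)* — 18 states
  rp — 4 states
  (rp)* — 6 states
  ((rr)*(p ∪ r)rp)* ∪ (rp)* — 26 states

26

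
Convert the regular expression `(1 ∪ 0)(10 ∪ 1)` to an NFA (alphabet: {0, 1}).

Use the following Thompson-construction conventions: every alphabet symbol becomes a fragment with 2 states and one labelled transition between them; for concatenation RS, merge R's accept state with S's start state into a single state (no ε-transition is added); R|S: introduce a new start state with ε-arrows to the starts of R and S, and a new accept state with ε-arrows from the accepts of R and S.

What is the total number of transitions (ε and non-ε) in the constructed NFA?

13

Per subexpression:
Each of the 5 symbol leaves contributes 1 transition (1 symbol, 0 ε).
  1 ∪ 0 = 6 transitions (2 symbol, 4 ε)
  10 = 2 transitions (2 symbol, 0 ε)
  10 ∪ 1 = 7 transitions (3 symbol, 4 ε)
  (1 ∪ 0)(10 ∪ 1) = 13 transitions (5 symbol, 8 ε)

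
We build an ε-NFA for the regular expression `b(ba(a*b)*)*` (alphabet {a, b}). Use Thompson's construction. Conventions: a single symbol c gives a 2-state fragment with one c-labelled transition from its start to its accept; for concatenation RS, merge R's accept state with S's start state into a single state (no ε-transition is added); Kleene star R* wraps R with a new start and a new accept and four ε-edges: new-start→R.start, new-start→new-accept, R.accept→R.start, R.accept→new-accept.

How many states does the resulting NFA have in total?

Per subexpression:
Each of the 5 symbol leaves contributes a 2-state fragment.
  a* → 4 states
  a*b → 5 states
  (a*b)* → 7 states
  ba(a*b)* → 9 states
  (ba(a*b)*)* → 11 states
  b(ba(a*b)*)* → 12 states

12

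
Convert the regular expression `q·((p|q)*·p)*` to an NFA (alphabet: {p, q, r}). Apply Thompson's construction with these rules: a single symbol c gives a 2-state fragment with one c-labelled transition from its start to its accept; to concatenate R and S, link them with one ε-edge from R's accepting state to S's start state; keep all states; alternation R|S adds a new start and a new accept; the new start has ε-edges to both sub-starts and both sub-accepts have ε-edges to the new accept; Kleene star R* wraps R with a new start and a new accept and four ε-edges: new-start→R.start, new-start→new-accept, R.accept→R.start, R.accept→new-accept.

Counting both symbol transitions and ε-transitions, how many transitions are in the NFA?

By structural recursion:
Each of the 4 symbol leaves contributes 1 transition (1 symbol, 0 ε).
  p|q → 6 transitions (2 symbol, 4 ε)
  (p|q)* → 10 transitions (2 symbol, 8 ε)
  (p|q)*·p → 12 transitions (3 symbol, 9 ε)
  ((p|q)*·p)* → 16 transitions (3 symbol, 13 ε)
  q·((p|q)*·p)* → 18 transitions (4 symbol, 14 ε)

18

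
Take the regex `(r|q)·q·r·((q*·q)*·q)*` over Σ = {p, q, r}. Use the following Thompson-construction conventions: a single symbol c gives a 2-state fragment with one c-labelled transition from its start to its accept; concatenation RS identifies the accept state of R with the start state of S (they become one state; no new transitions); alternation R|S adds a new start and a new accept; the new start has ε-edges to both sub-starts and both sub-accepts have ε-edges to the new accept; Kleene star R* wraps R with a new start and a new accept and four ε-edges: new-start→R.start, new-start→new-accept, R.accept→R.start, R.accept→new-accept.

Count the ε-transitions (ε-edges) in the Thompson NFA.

16

Per subexpression:
Each of the 7 symbol leaves contributes 0 ε-transitions.
  r|q : 4 ε-transitions
  q* : 4 ε-transitions
  q*·q : 4 ε-transitions
  (q*·q)* : 8 ε-transitions
  (q*·q)*·q : 8 ε-transitions
  ((q*·q)*·q)* : 12 ε-transitions
  (r|q)·q·r·((q*·q)*·q)* : 16 ε-transitions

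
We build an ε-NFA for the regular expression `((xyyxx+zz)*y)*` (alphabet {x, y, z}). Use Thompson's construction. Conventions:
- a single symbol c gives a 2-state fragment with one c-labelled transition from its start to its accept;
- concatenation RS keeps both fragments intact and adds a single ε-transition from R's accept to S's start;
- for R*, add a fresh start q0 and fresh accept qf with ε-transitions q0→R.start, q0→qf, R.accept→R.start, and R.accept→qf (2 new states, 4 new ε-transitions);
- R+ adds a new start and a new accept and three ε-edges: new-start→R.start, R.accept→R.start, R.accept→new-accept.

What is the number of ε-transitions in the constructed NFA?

18

Bottom-up over the parse tree:
Each of the 8 symbol leaves contributes 0 ε-transitions.
  x+ — 3 ε-transitions
  xyyxx+zz — 9 ε-transitions
  (xyyxx+zz)* — 13 ε-transitions
  (xyyxx+zz)*y — 14 ε-transitions
  ((xyyxx+zz)*y)* — 18 ε-transitions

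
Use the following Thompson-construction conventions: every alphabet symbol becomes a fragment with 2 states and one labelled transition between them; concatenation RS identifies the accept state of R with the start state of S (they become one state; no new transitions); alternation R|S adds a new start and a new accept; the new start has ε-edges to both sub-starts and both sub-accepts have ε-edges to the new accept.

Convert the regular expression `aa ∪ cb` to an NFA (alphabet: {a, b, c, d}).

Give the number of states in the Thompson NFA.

Recursing over subexpressions:
Each of the 4 symbol leaves contributes a 2-state fragment.
  aa : 3 states
  cb : 3 states
  aa ∪ cb : 8 states

8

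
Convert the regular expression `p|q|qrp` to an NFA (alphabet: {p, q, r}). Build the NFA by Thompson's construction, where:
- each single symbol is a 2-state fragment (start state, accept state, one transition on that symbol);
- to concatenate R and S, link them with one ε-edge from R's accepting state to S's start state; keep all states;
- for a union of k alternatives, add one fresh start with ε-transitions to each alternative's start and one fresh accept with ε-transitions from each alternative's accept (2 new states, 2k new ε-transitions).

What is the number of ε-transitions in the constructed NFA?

8

Recursing over subexpressions:
Each of the 5 symbol leaves contributes 0 ε-transitions.
  qrp → 2 ε-transitions
  p|q|qrp → 8 ε-transitions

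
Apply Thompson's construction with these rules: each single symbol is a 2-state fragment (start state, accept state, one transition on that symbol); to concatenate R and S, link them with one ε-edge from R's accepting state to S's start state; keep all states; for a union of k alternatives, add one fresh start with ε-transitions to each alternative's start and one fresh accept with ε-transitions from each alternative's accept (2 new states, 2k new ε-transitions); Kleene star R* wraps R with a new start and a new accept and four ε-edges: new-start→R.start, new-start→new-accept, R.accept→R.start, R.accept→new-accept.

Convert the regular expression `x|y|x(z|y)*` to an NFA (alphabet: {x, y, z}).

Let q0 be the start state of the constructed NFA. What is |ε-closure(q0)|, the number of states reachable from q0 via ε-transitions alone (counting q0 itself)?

4

Let C(F) = |ε-closure(F.start)| within fragment F, and note whether F accepts ε. Symbol fragments have C = 1 and do not accept ε. Then:
  z|y — |ε-closure| = 1 + 1 + 1 = 3 (the new accept is not ε-reachable since no branch accepts ε)
  (z|y)* — new start has ε-edges to the inner start and to the new accept, so |ε-closure| = 2 + 3 = 5
  x(z|y)* — |ε-closure| equals the left operand's closure size = 1 (its accept is not ε-reachable, so the closure stops there)
  x|y|x(z|y)* — |ε-closure| = 1 + 1 + 1 + 1 = 4 (the new accept is not ε-reachable since no branch accepts ε)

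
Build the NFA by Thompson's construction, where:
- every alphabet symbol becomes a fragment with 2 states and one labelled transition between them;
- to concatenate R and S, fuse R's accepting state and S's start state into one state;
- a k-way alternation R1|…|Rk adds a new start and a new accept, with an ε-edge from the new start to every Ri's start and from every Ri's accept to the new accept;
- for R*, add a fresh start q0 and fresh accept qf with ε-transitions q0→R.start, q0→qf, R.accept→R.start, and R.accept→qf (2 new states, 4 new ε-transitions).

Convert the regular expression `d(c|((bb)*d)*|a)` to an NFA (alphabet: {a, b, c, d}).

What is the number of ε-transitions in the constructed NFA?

Bottom-up over the parse tree:
Each of the 6 symbol leaves contributes 0 ε-transitions.
  bb : 0 ε-transitions
  (bb)* : 4 ε-transitions
  (bb)*d : 4 ε-transitions
  ((bb)*d)* : 8 ε-transitions
  c|((bb)*d)*|a : 14 ε-transitions
  d(c|((bb)*d)*|a) : 14 ε-transitions

14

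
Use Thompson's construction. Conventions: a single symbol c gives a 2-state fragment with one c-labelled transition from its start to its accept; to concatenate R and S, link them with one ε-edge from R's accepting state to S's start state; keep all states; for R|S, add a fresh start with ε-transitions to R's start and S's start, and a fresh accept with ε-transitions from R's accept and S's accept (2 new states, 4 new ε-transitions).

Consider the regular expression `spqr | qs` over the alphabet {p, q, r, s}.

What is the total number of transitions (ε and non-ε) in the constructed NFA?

14

Per subexpression:
Each of the 6 symbol leaves contributes 1 transition (1 symbol, 0 ε).
  spqr — 7 transitions (4 symbol, 3 ε)
  qs — 3 transitions (2 symbol, 1 ε)
  spqr | qs — 14 transitions (6 symbol, 8 ε)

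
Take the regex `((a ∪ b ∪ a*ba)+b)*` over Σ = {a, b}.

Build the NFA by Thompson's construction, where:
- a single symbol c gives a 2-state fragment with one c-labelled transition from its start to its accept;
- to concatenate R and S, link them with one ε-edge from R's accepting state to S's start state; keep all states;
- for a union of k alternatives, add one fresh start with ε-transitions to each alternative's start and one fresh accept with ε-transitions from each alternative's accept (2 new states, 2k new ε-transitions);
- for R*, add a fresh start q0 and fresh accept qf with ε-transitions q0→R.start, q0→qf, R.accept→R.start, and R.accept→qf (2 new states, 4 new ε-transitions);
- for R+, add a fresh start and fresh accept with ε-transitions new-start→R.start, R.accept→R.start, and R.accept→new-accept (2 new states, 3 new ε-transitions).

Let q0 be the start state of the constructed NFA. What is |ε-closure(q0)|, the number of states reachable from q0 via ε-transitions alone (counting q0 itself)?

Compute the ε-closure size of each fragment's start state recursively; a symbol fragment's start has no outgoing ε-edge, so its closure is just itself (size 1).
  a* — the star's fresh start ε-reaches both the body's start and the fresh accept: C = 2 + 1 = 3
  a*ba — C = 3 + 1 = 4 (closure spills across the concat boundary because the left factor accepts ε)
  a ∪ b ∪ a*ba — new start ε-reaches every alternative's start; none of them accept ε, so the new accept is not reached: C = 1 + 1 + 1 + 4 = 7
  (a ∪ b ∪ a*ba)+ — new start ε-reaches only the body's start; the new accept needs a symbol first: C = 1 + 7 = 8
  (a ∪ b ∪ a*ba)+b — same as the first factor's closure: C = 8
  ((a ∪ b ∪ a*ba)+b)* — the star's fresh start ε-reaches both the body's start and the fresh accept: C = 2 + 8 = 10

10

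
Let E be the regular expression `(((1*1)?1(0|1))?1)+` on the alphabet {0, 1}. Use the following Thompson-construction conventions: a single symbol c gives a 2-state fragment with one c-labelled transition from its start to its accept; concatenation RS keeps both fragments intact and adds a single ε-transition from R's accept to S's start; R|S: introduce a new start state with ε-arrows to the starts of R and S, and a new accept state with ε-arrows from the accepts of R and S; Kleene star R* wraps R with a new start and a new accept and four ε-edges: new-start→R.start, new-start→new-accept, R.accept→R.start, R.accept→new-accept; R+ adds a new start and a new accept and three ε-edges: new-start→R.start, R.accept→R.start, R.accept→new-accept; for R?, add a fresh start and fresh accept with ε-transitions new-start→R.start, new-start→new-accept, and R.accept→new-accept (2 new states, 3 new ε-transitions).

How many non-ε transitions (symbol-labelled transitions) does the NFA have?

6

Recursing over subexpressions:
Each of the 6 symbol leaves contributes exactly 1 symbol transition.
  1* : 1 symbol transition
  1*1 : 2 symbol transitions
  (1*1)? : 2 symbol transitions
  0|1 : 2 symbol transitions
  (1*1)?1(0|1) : 5 symbol transitions
  ((1*1)?1(0|1))? : 5 symbol transitions
  ((1*1)?1(0|1))?1 : 6 symbol transitions
  (((1*1)?1(0|1))?1)+ : 6 symbol transitions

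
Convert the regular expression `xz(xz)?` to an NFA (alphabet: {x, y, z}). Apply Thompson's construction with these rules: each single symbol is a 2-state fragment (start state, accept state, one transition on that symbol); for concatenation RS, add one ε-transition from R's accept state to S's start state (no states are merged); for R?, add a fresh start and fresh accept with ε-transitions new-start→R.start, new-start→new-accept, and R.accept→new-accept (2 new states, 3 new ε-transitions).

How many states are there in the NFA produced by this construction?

Recursing over subexpressions:
Each of the 4 symbol leaves contributes a 2-state fragment.
  xz : 4 states
  (xz)? : 6 states
  xz(xz)? : 10 states

10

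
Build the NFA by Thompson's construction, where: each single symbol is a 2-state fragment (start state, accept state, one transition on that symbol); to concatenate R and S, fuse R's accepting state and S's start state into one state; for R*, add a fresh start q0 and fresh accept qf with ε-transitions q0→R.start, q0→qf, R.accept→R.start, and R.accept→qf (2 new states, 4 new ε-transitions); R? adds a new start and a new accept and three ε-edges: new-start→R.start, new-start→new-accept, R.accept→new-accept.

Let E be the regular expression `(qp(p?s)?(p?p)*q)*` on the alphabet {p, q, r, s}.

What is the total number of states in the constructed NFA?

By structural recursion:
Each of the 7 symbol leaves contributes a 2-state fragment.
  p? — 4 states
  p?s — 5 states
  (p?s)? — 7 states
  p? — 4 states
  p?p — 5 states
  (p?p)* — 7 states
  qp(p?s)?(p?p)*q — 16 states
  (qp(p?s)?(p?p)*q)* — 18 states

18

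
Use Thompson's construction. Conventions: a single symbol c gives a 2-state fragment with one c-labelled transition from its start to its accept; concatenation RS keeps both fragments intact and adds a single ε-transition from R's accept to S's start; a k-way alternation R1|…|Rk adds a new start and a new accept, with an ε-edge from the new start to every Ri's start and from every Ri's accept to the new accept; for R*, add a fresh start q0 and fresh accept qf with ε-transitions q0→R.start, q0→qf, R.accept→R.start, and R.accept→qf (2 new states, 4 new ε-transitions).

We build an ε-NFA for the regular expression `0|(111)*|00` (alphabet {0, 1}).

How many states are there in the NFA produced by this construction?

16

Recursing over subexpressions:
Each of the 6 symbol leaves contributes a 2-state fragment.
  111 → 6 states
  (111)* → 8 states
  00 → 4 states
  0|(111)*|00 → 16 states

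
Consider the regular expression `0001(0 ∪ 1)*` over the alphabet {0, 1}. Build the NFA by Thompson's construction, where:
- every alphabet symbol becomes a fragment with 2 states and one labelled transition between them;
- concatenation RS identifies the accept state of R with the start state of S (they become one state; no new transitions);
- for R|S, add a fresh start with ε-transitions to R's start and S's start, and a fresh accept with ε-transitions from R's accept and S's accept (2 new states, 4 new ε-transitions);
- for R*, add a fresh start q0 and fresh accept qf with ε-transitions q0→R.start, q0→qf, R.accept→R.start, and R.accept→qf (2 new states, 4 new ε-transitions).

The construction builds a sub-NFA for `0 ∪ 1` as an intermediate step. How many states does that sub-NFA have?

Fragment for `0 ∪ 1`:
Each of the 2 symbol leaves contributes a 2-state fragment.
  0 ∪ 1 = 6 states

6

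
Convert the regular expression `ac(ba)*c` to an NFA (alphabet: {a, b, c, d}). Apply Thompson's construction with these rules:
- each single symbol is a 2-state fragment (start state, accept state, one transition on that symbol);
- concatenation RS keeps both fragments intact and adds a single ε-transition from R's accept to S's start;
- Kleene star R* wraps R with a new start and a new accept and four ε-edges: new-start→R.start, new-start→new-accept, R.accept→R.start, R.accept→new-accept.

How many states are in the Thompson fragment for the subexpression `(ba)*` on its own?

Fragment for `(ba)*`:
Each of the 2 symbol leaves contributes a 2-state fragment.
  ba : 4 states
  (ba)* : 6 states

6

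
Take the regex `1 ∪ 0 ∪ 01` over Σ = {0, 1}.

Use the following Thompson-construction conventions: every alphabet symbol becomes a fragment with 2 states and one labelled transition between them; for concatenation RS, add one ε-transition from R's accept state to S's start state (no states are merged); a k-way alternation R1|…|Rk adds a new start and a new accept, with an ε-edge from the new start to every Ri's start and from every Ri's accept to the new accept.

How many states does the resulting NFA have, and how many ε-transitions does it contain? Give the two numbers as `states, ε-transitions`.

10, 7

By structural recursion:
Each of the 4 symbol leaves contributes 2 states and 0 ε-transitions.
  01 : 4 states, 1 ε-transition
  1 ∪ 0 ∪ 01 : 10 states, 7 ε-transitions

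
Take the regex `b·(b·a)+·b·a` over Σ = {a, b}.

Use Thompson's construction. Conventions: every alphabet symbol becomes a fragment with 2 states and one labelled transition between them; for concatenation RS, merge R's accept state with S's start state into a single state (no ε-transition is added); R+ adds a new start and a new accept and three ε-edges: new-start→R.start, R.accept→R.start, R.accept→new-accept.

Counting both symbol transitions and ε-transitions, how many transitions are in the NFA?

8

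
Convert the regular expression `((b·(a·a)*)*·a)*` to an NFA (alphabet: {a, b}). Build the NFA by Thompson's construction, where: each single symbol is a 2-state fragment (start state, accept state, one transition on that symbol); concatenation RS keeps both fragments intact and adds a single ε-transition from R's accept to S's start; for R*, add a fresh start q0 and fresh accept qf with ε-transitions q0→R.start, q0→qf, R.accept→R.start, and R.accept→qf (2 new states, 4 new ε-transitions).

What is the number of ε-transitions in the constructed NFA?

By structural recursion:
Each of the 4 symbol leaves contributes 0 ε-transitions.
  a·a → 1 ε-transition
  (a·a)* → 5 ε-transitions
  b·(a·a)* → 6 ε-transitions
  (b·(a·a)*)* → 10 ε-transitions
  (b·(a·a)*)*·a → 11 ε-transitions
  ((b·(a·a)*)*·a)* → 15 ε-transitions

15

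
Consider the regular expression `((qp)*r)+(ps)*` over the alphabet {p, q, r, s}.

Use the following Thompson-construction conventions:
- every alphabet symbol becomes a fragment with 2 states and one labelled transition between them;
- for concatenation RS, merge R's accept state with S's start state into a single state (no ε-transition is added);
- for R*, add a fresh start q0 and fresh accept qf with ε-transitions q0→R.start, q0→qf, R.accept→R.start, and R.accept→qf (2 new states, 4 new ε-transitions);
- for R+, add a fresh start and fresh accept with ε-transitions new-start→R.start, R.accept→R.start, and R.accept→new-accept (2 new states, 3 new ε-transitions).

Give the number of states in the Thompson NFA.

By structural recursion:
Each of the 5 symbol leaves contributes a 2-state fragment.
  qp = 3 states
  (qp)* = 5 states
  (qp)*r = 6 states
  ((qp)*r)+ = 8 states
  ps = 3 states
  (ps)* = 5 states
  ((qp)*r)+(ps)* = 12 states

12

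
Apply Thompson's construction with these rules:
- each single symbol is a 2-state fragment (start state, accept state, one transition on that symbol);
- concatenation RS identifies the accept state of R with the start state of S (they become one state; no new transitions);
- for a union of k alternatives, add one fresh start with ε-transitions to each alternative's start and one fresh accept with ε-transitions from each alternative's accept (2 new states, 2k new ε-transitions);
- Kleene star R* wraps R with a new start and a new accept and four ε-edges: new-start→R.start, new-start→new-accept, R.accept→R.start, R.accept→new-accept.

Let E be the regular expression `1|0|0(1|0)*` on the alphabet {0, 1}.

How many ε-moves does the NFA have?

By structural recursion:
Each of the 5 symbol leaves contributes 0 ε-transitions.
  1|0 : 4 ε-transitions
  (1|0)* : 8 ε-transitions
  0(1|0)* : 8 ε-transitions
  1|0|0(1|0)* : 14 ε-transitions

14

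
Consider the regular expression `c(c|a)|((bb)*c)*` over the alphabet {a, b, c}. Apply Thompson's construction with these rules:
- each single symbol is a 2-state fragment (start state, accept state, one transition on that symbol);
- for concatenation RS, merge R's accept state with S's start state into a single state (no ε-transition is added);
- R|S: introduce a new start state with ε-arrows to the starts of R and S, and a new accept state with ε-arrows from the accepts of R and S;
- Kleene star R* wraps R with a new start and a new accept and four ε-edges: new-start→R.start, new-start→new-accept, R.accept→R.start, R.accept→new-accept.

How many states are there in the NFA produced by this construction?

Recursing over subexpressions:
Each of the 6 symbol leaves contributes a 2-state fragment.
  c|a — 6 states
  c(c|a) — 7 states
  bb — 3 states
  (bb)* — 5 states
  (bb)*c — 6 states
  ((bb)*c)* — 8 states
  c(c|a)|((bb)*c)* — 17 states

17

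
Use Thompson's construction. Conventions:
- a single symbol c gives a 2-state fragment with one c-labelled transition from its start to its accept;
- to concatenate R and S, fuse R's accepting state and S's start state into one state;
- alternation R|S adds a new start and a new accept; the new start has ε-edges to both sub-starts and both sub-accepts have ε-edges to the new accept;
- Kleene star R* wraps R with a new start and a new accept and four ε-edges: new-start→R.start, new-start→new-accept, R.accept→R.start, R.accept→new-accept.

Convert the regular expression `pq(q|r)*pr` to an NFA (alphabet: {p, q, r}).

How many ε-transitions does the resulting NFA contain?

8

By structural recursion:
Each of the 6 symbol leaves contributes 0 ε-transitions.
  q|r = 4 ε-transitions
  (q|r)* = 8 ε-transitions
  pq(q|r)*pr = 8 ε-transitions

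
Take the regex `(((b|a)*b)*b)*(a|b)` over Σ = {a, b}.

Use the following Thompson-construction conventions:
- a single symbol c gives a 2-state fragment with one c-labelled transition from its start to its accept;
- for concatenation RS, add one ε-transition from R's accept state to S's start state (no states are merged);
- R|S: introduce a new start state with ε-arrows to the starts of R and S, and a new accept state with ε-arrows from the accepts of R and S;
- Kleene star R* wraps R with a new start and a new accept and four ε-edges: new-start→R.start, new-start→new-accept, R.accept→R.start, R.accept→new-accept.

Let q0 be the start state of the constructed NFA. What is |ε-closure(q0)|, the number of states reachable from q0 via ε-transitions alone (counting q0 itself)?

14

Let C(F) = |ε-closure(F.start)| within fragment F, and note whether F accepts ε. Symbol fragments have C = 1 and do not accept ε. Then:
  b|a — new start ε-reaches every alternative's start; none of them accept ε, so the new accept is not reached: |closure| = 1 + 1 + 1 = 3
  (b|a)* — |closure| = 1 (new start) + 3 (body) + 1 (new accept) = 5
  (b|a)*b — the left operand accepts ε, so the closure extends into the next operand (via the concat ε-link); |closure| = 5 + 1 = 6
  ((b|a)*b)* — new start has ε-edges to the inner start and to the new accept, so |closure| = 2 + 6 = 8
  ((b|a)*b)*b — the left operand accepts ε, so the closure extends into the next operand (via the concat ε-link); |closure| = 8 + 1 = 9
  (((b|a)*b)*b)* — new start has ε-edges to the inner start and to the new accept, so |closure| = 2 + 9 = 11
  a|b — |closure| = 1 + 1 + 1 = 3 (the new accept is not ε-reachable since no branch accepts ε)
  (((b|a)*b)*b)*(a|b) — |closure| = 11 + 3 = 14 (closure spills across the concat boundary because the left factor accepts ε)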